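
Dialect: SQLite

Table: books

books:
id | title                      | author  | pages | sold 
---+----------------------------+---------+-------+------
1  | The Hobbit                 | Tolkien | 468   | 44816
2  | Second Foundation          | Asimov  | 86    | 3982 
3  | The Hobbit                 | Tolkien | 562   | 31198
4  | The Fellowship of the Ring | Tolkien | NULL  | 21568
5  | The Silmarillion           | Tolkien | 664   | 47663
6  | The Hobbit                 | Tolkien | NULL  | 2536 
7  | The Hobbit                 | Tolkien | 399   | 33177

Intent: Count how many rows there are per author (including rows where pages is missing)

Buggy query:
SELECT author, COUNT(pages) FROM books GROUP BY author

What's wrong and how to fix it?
Bug: COUNT(pages) skips NULLs, so groups with missing pages are undercounted

Fix: Replace COUNT(pages) with COUNT(*)

Corrected query:
SELECT author, COUNT(*) FROM books GROUP BY author

Result:
author  | COUNT(*)
--------+---------
Asimov  | 1       
Tolkien | 6       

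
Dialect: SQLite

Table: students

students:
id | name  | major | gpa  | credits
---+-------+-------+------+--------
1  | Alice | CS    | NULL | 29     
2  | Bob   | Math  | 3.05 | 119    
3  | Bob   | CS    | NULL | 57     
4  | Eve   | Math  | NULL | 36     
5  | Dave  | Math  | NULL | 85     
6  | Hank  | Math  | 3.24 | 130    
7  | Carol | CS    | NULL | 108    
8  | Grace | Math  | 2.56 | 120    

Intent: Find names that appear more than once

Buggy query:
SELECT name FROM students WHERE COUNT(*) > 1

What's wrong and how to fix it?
Bug: WHERE can't reference COUNT(*); aggregates are computed after WHERE

Fix: GROUP BY name, then filter groups with HAVING COUNT(*) > 1

Corrected query:
SELECT name FROM students GROUP BY name HAVING COUNT(*) > 1

Result:
name
----
Bob 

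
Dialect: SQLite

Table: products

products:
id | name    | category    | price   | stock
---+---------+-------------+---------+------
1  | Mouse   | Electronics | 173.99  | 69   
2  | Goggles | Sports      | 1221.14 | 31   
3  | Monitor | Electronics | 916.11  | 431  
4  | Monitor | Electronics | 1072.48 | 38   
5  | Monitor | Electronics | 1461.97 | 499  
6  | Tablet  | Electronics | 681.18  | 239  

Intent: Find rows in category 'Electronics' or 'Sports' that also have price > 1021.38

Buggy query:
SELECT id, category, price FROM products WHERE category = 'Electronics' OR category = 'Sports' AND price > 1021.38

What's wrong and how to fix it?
Bug: Without parentheses, AND is evaluated before OR, so the price filter only applies to the 'Sports' branch

Fix: Group the OR with parentheses (or use IN), then AND the threshold

Corrected query:
SELECT id, category, price FROM products WHERE (category = 'Electronics' OR category = 'Sports') AND price > 1021.38

Result:
id | category    | price  
---+-------------+--------
2  | Sports      | 1221.14
4  | Electronics | 1072.48
5  | Electronics | 1461.97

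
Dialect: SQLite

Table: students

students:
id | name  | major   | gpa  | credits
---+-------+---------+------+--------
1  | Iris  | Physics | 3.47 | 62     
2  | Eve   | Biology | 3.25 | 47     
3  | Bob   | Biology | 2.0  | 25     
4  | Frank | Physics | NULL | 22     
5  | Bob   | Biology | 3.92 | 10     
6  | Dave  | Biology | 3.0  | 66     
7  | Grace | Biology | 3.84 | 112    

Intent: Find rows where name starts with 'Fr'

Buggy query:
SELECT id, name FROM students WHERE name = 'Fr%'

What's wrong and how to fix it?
Bug: Wildcards only work with LIKE; '=' treats '%' as a literal character

Fix: Use LIKE for wildcard pattern matching

Corrected query:
SELECT id, name FROM students WHERE name LIKE 'Fr%'

Result:
id | name 
---+------
4  | Frank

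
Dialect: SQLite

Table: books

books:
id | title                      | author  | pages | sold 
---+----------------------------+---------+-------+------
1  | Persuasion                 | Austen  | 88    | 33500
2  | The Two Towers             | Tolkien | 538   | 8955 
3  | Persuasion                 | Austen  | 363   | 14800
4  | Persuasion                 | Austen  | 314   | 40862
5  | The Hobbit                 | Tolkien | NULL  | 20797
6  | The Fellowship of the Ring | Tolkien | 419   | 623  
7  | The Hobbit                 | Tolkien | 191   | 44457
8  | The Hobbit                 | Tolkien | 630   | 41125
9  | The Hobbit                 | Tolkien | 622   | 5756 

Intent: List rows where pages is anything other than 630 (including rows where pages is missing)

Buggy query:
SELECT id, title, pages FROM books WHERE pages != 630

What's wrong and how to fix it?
Bug: 'pages != 630' is unknown when pages is NULL, so NULL rows are silently excluded

Fix: Add an explicit OR pages IS NULL to include the missing-value rows

Corrected query:
SELECT id, title, pages FROM books WHERE pages != 630 OR pages IS NULL

Result:
id | title                      | pages
---+----------------------------+------
1  | Persuasion                 | 88   
2  | The Two Towers             | 538  
3  | Persuasion                 | 363  
4  | Persuasion                 | 314  
5  | The Hobbit                 | NULL 
6  | The Fellowship of the Ring | 419  
7  | The Hobbit                 | 191  
9  | The Hobbit                 | 622  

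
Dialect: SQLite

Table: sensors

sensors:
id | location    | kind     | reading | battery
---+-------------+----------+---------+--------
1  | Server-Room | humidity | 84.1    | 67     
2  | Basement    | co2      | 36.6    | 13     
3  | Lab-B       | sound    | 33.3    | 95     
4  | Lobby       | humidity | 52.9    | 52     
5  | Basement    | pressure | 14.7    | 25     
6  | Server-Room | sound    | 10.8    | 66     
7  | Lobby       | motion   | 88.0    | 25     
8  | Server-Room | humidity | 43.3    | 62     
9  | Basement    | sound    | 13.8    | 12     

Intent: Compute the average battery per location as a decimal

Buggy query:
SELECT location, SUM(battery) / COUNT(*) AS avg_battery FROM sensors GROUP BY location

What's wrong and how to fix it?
Bug: Both operands are integers, so '/' performs integer division and truncates

Fix: Cast one side to REAL so the division keeps the fractional part

Corrected query:
SELECT location, SUM(battery) * 1.0 / COUNT(*) AS avg_battery FROM sensors GROUP BY location

Result:
location    | avg_battery
------------+------------
Basement    | 16.666667  
Lab-B       | 95         
Lobby       | 38.5       
Server-Room | 65         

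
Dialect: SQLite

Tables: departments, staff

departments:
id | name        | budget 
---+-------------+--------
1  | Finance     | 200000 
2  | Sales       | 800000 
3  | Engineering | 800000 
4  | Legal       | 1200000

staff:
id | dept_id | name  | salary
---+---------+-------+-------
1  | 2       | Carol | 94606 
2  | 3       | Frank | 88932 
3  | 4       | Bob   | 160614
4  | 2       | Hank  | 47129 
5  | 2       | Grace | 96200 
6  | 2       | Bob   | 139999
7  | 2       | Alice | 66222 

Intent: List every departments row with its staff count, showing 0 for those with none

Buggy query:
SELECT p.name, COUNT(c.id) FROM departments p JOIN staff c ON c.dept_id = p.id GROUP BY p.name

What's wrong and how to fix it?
Bug: An inner join excludes parents with zero children

Fix: Switch to LEFT JOIN to retain unmatched parent rows

Corrected query:
SELECT p.name, COUNT(c.id) FROM departments p LEFT JOIN staff c ON c.dept_id = p.id GROUP BY p.name

Result:
name        | COUNT(c.id)
------------+------------
Engineering | 1          
Finance     | 0          
Legal       | 1          
Sales       | 5          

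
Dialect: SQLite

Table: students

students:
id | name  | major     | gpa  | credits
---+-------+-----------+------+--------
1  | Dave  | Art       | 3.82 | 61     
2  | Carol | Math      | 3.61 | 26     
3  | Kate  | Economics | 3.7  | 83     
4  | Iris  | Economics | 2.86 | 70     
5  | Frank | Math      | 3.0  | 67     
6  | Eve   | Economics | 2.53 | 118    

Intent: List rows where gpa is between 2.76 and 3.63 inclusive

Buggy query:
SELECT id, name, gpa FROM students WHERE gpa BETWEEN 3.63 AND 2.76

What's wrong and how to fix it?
Bug: The bounds are reversed; BETWEEN a AND b requires a <= b to match anything

Fix: Write BETWEEN 2.76 AND 3.63

Corrected query:
SELECT id, name, gpa FROM students WHERE gpa BETWEEN 2.76 AND 3.63

Result:
id | name  | gpa 
---+-------+-----
2  | Carol | 3.61
4  | Iris  | 2.86
5  | Frank | 3   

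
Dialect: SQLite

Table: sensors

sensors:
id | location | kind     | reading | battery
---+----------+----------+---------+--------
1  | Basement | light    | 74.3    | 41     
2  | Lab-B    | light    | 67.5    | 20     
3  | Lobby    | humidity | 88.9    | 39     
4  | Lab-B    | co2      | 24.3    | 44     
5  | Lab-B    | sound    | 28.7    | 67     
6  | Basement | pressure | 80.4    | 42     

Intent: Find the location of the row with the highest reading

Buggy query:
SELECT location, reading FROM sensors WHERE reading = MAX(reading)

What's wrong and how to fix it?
Bug: MAX(reading) is an aggregate and cannot be used directly in WHERE

Fix: Use a subquery: WHERE reading = (SELECT MAX(reading) FROM sensors)

Corrected query:
SELECT location, reading FROM sensors WHERE reading = (SELECT MAX(reading) FROM sensors)

Result:
location | reading
---------+--------
Lobby    | 88.9   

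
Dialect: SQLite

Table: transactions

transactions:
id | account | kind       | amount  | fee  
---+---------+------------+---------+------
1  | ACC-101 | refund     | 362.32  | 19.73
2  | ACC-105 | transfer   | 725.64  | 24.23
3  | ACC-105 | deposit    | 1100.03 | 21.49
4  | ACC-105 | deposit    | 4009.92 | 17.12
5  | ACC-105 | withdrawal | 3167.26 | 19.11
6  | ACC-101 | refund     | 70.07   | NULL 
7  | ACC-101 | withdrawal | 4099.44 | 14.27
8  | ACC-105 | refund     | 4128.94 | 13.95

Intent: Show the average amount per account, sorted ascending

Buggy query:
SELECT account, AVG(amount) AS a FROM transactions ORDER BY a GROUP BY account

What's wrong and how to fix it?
Bug: ORDER BY appears before GROUP BY; SQL clause order requires GROUP BY first

Fix: Reorder: SELECT … FROM … GROUP BY … ORDER BY …

Corrected query:
SELECT account, AVG(amount) AS a FROM transactions GROUP BY account ORDER BY a

Result:
account | a       
--------+---------
ACC-101 | 1510.61 
ACC-105 | 2626.358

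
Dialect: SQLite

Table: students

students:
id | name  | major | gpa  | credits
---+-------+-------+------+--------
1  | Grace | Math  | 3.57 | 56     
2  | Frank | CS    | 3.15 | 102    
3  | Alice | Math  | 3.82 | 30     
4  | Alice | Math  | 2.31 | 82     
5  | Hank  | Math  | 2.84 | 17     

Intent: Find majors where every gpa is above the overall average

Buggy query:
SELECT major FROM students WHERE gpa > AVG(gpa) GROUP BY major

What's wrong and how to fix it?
Bug: AVG() is an aggregate; it can't sit directly in WHERE

Fix: Compute the overall average in a scalar subquery and compare each group's MIN against it in HAVING

Corrected query:
SELECT major FROM students GROUP BY major HAVING MIN(gpa) > (SELECT AVG(gpa) FROM students)

Result:
major
-----
CS   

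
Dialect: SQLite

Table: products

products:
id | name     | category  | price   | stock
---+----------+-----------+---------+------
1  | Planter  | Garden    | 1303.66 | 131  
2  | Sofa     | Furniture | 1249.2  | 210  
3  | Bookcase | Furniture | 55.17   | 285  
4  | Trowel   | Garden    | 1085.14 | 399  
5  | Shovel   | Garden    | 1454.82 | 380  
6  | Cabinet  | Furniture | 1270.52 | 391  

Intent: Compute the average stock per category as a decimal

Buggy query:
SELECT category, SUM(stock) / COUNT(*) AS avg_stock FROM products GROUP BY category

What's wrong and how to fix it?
Bug: Both operands are integers, so '/' performs integer division and truncates

Fix: Multiply by 1.0 (or CAST to REAL) to force floating-point division

Corrected query:
SELECT category, SUM(stock) * 1.0 / COUNT(*) AS avg_stock FROM products GROUP BY category

Result:
category  | avg_stock 
----------+-----------
Furniture | 295.333333
Garden    | 303.333333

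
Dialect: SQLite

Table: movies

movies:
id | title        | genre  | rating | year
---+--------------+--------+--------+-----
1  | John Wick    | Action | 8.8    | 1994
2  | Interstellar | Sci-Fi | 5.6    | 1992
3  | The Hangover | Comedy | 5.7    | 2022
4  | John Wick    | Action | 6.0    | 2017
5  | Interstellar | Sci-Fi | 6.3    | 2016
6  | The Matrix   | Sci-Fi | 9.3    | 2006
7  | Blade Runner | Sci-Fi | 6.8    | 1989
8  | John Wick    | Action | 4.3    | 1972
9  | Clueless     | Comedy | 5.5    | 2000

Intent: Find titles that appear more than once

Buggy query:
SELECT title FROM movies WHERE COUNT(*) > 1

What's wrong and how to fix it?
Bug: WHERE can't reference COUNT(*); aggregates are computed after WHERE

Fix: Group first, then use HAVING for the count condition

Corrected query:
SELECT title FROM movies GROUP BY title HAVING COUNT(*) > 1

Result:
title       
------------
Interstellar
John Wick   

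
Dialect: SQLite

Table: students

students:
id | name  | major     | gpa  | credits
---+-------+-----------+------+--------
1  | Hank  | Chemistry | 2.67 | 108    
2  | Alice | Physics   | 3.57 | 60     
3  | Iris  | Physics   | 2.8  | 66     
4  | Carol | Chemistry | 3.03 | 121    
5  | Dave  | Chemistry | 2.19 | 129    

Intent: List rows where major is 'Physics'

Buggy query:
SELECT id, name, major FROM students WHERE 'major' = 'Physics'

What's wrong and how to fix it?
Bug: 'major' in single quotes is a string literal, not the column; the comparison is literal-vs-literal and never true

Fix: Reference the column as major without single quotes

Corrected query:
SELECT id, name, major FROM students WHERE major = 'Physics'

Result:
id | name  | major  
---+-------+--------
2  | Alice | Physics
3  | Iris  | Physics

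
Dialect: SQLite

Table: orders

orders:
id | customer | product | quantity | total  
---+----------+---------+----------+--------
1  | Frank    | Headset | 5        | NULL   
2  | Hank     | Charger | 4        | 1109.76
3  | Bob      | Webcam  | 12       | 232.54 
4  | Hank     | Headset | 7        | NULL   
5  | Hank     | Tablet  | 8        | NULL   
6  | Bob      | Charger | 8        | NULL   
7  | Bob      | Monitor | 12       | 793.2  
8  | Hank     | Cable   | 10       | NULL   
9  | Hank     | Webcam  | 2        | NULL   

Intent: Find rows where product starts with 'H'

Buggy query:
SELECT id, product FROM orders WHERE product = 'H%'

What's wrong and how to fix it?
Bug: Wildcards only work with LIKE; '=' treats '%' as a literal character

Fix: Replace '=' with LIKE so 'H%' is treated as a pattern

Corrected query:
SELECT id, product FROM orders WHERE product LIKE 'H%'

Result:
id | product
---+--------
1  | Headset
4  | Headset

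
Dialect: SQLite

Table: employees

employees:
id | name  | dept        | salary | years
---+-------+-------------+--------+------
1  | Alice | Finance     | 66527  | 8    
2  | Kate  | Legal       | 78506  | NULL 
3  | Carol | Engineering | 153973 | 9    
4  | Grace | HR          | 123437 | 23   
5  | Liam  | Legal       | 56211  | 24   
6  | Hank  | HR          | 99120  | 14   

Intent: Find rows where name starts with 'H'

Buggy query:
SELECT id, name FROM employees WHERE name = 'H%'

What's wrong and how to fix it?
Bug: '=' compares the literal string including the % character; pattern matching needs LIKE

Fix: Replace '=' with LIKE so 'H%' is treated as a pattern

Corrected query:
SELECT id, name FROM employees WHERE name LIKE 'H%'

Result:
id | name
---+-----
6  | Hank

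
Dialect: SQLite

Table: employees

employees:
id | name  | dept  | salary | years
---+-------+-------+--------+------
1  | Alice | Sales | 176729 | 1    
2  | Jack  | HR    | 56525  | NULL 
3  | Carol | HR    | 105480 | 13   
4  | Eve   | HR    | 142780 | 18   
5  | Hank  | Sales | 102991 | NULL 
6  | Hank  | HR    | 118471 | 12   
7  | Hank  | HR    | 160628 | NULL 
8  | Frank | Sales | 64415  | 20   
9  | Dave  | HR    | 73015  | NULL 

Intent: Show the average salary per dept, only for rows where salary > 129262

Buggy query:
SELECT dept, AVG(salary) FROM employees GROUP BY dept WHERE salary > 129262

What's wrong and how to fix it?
Bug: Row-level WHERE must come before GROUP BY in the clause order

Fix: Move the WHERE clause before GROUP BY

Corrected query:
SELECT dept, AVG(salary) FROM employees WHERE salary > 129262 GROUP BY dept

Result:
dept  | AVG(salary)
------+------------
HR    | 151704     
Sales | 176729     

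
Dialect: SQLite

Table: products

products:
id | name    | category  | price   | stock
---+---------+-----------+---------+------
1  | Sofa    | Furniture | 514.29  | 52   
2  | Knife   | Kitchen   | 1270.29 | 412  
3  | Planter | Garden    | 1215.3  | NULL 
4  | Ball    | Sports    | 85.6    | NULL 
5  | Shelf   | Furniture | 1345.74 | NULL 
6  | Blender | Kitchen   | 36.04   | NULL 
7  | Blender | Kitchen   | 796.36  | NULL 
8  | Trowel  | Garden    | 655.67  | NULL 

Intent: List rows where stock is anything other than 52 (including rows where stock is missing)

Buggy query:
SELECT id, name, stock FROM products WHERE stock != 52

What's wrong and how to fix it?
Bug: Inequality against NULL is unknown, not true; rows with NULL are dropped

Fix: Handle NULL separately with IS NULL alongside the inequality

Corrected query:
SELECT id, name, stock FROM products WHERE stock != 52 OR stock IS NULL

Result:
id | name    | stock
---+---------+------
2  | Knife   | 412  
3  | Planter | NULL 
4  | Ball    | NULL 
5  | Shelf   | NULL 
6  | Blender | NULL 
7  | Blender | NULL 
8  | Trowel  | NULL 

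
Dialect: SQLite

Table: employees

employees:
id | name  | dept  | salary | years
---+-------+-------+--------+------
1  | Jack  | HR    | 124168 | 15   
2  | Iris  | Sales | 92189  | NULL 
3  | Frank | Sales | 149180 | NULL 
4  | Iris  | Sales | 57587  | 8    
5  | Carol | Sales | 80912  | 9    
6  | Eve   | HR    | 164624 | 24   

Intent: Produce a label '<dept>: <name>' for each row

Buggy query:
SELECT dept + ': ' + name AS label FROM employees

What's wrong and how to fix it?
Bug: SQLite uses || for string concatenation; + coerces text to numbers (yielding 0)

Fix: Use the || operator for string concatenation

Corrected query:
SELECT dept || ': ' || name AS label FROM employees

Result:
label       
------------
HR: Jack    
Sales: Iris 
Sales: Frank
Sales: Iris 
Sales: Carol
HR: Eve     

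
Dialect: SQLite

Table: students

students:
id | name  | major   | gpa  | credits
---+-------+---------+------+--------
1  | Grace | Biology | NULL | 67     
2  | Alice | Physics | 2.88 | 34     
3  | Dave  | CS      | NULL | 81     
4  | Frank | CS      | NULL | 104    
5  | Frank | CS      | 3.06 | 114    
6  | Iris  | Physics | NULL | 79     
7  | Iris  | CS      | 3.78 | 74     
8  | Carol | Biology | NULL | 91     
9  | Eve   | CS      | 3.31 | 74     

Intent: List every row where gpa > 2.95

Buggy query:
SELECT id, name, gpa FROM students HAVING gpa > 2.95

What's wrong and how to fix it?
Bug: HAVING filters the output of aggregation, but this query has no GROUP BY and no aggregate functions, so SQLite rejects it (HAVING clause on a non-aggregate query); the condition here is per row

Fix: Replace HAVING with WHERE since the condition applies to individual rows

Corrected query:
SELECT id, name, gpa FROM students WHERE gpa > 2.95

Result:
id | name  | gpa 
---+-------+-----
5  | Frank | 3.06
7  | Iris  | 3.78
9  | Eve   | 3.31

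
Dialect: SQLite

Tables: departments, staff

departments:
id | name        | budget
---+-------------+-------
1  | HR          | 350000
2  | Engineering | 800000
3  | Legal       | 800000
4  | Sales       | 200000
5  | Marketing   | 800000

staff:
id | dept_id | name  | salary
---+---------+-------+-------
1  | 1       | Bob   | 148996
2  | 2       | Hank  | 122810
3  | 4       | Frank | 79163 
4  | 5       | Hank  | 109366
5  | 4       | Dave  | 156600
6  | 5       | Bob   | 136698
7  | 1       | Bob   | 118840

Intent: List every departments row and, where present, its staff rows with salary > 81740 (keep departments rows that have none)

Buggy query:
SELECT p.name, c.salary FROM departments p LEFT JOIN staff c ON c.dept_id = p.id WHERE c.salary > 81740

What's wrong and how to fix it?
Bug: Filtering c.salary in WHERE discards the NULL rows produced by LEFT JOIN, turning it into an inner join

Fix: Put 'c.salary > 81740' in the JOIN's ON clause instead of WHERE

Corrected query:
SELECT p.name, c.salary FROM departments p LEFT JOIN staff c ON c.dept_id = p.id AND c.salary > 81740

Result:
name        | salary
------------+-------
HR          | 118840
HR          | 148996
Engineering | 122810
Legal       | NULL  
Sales       | 156600
Marketing   | 109366
Marketing   | 136698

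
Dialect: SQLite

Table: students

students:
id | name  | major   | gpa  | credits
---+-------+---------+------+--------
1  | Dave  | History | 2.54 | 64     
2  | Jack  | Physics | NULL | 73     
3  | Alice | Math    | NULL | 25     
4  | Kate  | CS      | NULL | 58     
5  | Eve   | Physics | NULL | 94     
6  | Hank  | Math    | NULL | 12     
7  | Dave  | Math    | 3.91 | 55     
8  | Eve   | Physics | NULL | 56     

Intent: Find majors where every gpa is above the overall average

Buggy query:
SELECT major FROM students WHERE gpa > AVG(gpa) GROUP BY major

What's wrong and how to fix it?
Bug: WHERE evaluates per row before aggregation, so AVG() is unavailable

Fix: Use a subquery for AVG and a HAVING MIN(...) filter so the condition holds for every row in the group

Corrected query:
SELECT major FROM students GROUP BY major HAVING MIN(gpa) > (SELECT AVG(gpa) FROM students)

Result:
major
-----
Math 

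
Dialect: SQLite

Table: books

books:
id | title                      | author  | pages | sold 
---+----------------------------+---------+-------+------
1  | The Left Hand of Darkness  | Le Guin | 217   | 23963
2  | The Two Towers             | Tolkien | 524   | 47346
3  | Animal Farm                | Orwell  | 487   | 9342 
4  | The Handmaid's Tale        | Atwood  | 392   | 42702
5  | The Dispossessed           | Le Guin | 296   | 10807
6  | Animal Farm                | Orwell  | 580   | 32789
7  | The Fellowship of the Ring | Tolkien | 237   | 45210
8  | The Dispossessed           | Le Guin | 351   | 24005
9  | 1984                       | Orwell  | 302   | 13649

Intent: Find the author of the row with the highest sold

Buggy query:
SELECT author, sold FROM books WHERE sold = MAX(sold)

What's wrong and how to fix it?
Bug: MAX(sold) is an aggregate and cannot be used directly in WHERE

Fix: Wrap MAX in a scalar subquery so WHERE compares against a single value

Corrected query:
SELECT author, sold FROM books WHERE sold = (SELECT MAX(sold) FROM books)

Result:
author  | sold 
--------+------
Tolkien | 47346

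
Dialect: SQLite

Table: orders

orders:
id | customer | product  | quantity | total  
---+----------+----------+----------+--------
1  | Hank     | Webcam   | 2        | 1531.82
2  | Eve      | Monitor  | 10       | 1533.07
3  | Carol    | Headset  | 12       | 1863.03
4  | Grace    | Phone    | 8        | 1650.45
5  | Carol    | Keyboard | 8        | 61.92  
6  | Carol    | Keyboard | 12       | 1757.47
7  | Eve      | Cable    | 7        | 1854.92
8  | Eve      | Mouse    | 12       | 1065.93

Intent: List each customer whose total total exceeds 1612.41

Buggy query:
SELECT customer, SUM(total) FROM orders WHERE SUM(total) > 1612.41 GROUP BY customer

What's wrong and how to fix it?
Bug: SUM(total) is an aggregate, but WHERE filters rows before aggregation

Fix: Move the aggregate condition to a HAVING clause

Corrected query:
SELECT customer, SUM(total) FROM orders GROUP BY customer HAVING SUM(total) > 1612.41

Result:
customer | SUM(total)
---------+-----------
Carol    | 3682.42   
Eve      | 4453.92   
Grace    | 1650.45   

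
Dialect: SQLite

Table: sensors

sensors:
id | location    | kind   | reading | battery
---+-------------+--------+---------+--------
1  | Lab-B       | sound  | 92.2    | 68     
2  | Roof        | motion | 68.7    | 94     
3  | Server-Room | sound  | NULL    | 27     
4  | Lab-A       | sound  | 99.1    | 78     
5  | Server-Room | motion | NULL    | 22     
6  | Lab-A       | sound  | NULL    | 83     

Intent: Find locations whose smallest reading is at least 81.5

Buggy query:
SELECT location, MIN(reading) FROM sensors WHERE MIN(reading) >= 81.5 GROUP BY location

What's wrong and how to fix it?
Bug: MIN() in WHERE is a misuse of aggregate

Fix: Replace WHERE with HAVING after the GROUP BY

Corrected query:
SELECT location, MIN(reading) FROM sensors GROUP BY location HAVING MIN(reading) >= 81.5

Result:
location | MIN(reading)
---------+-------------
Lab-A    | 99.1        
Lab-B    | 92.2        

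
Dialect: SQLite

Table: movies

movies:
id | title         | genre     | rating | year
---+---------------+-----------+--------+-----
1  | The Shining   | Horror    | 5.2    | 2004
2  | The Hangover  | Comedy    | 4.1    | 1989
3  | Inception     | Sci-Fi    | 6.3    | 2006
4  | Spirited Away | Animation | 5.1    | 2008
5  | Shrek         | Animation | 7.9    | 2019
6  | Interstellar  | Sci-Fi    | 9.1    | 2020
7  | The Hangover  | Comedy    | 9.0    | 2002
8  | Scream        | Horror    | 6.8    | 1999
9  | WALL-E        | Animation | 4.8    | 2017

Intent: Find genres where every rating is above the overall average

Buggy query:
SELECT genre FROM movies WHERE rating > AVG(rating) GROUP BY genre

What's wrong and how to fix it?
Bug: AVG() is an aggregate; it can't sit directly in WHERE

Fix: Compute the overall average in a scalar subquery and compare each group's MIN against it in HAVING

Corrected query:
SELECT genre FROM movies GROUP BY genre HAVING MIN(rating) > (SELECT AVG(rating) FROM movies)

Result:
(no rows)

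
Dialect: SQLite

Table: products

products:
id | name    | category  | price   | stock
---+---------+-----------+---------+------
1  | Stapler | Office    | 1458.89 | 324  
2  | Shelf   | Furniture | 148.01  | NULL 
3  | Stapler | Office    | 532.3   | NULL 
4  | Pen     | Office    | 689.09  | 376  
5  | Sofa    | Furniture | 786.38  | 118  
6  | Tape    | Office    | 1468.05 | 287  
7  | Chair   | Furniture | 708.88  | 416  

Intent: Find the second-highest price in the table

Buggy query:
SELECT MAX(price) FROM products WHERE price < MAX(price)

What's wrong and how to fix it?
Bug: MAX(price) on the right of the comparison is an aggregate-in-WHERE error

Fix: Compute the overall MAX in a subquery, then take MAX of rows below it

Corrected query:
SELECT MAX(price) FROM products WHERE price < (SELECT MAX(price) FROM products)

Result:
MAX(price)
----------
1458.89   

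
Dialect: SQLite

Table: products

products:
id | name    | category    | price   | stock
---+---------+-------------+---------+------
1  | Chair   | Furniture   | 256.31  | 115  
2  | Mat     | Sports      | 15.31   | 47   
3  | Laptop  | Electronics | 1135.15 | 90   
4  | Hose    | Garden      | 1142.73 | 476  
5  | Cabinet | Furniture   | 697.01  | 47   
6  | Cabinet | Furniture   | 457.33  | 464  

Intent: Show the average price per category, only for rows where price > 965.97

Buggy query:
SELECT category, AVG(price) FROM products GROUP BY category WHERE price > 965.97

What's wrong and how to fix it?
Bug: Row-level WHERE must come before GROUP BY in the clause order

Fix: Move the WHERE clause before GROUP BY

Corrected query:
SELECT category, AVG(price) FROM products WHERE price > 965.97 GROUP BY category

Result:
category    | AVG(price)
------------+-----------
Electronics | 1135.15   
Garden      | 1142.73   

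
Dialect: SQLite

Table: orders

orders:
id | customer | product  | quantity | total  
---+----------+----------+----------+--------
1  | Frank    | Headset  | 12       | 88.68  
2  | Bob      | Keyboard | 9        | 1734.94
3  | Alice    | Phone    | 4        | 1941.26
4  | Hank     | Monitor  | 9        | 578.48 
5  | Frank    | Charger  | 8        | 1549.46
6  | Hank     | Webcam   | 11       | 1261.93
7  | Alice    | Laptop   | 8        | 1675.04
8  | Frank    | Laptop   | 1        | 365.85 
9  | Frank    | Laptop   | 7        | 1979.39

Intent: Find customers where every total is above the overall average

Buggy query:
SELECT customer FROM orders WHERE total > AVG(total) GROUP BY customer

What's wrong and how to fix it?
Bug: AVG() is an aggregate; it can't sit directly in WHERE

Fix: Compute the overall average in a scalar subquery and compare each group's MIN against it in HAVING

Corrected query:
SELECT customer FROM orders GROUP BY customer HAVING MIN(total) > (SELECT AVG(total) FROM orders)

Result:
customer
--------
Alice   
Bob     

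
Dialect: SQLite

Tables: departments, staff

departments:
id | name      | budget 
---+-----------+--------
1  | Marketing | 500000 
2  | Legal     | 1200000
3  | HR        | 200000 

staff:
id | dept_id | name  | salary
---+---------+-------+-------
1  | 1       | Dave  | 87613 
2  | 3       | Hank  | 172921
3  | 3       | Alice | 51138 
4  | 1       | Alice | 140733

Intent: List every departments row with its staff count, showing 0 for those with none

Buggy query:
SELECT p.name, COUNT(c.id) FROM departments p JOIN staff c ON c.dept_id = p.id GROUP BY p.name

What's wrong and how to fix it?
Bug: An inner join excludes parents with zero children

Fix: Use LEFT JOIN so parents without children still appear (COUNT(c.id) gives 0)

Corrected query:
SELECT p.name, COUNT(c.id) FROM departments p LEFT JOIN staff c ON c.dept_id = p.id GROUP BY p.name

Result:
name      | COUNT(c.id)
----------+------------
HR        | 2          
Legal     | 0          
Marketing | 2          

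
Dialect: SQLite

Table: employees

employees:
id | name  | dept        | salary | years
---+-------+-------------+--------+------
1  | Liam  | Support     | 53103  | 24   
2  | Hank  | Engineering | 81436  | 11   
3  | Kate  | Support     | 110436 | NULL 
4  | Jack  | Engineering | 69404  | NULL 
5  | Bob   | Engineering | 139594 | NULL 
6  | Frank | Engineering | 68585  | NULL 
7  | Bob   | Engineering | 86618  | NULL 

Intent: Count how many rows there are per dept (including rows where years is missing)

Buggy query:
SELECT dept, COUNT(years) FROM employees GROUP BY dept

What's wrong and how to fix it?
Bug: COUNT(column) counts non-NULL values only; rows with NULL years aren't counted

Fix: Use COUNT(*) to count all rows regardless of NULL

Corrected query:
SELECT dept, COUNT(*) FROM employees GROUP BY dept

Result:
dept        | COUNT(*)
------------+---------
Engineering | 5       
Support     | 2       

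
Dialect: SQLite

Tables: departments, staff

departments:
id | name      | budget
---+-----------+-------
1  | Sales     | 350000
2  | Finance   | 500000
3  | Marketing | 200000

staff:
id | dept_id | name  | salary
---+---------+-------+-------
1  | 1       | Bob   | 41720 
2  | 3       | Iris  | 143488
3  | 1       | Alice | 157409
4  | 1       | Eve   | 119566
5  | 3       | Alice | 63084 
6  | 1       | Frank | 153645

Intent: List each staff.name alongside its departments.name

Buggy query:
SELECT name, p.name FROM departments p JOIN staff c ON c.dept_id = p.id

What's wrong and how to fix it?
Bug: Both tables have a 'name' column; the unqualified reference is ambiguous

Fix: Qualify the column with its table alias (c.name)

Corrected query:
SELECT c.name, p.name FROM departments p JOIN staff c ON c.dept_id = p.id

Result:
name  | name     
------+----------
Bob   | Sales    
Iris  | Marketing
Alice | Sales    
Eve   | Sales    
Alice | Marketing
Frank | Sales    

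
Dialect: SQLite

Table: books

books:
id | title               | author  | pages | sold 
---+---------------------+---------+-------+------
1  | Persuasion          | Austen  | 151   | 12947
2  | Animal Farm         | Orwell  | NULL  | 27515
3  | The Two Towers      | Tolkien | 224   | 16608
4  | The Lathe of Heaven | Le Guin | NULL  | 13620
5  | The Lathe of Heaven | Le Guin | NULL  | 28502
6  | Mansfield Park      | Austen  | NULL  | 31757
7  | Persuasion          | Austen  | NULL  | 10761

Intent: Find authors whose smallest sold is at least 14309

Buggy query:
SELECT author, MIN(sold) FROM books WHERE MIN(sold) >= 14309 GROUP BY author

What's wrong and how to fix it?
Bug: MIN() in WHERE is a misuse of aggregate

Fix: Use HAVING for the per-group MIN condition

Corrected query:
SELECT author, MIN(sold) FROM books GROUP BY author HAVING MIN(sold) >= 14309

Result:
author  | MIN(sold)
--------+----------
Orwell  | 27515    
Tolkien | 16608    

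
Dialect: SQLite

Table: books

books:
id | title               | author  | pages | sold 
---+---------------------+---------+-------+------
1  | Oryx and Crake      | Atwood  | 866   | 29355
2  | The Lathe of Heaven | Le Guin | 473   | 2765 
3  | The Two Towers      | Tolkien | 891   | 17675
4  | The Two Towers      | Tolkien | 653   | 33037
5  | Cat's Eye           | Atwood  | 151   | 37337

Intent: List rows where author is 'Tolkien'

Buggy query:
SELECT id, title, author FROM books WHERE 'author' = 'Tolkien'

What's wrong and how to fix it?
Bug: 'author' in single quotes is a string literal, not the column; the comparison is literal-vs-literal and never true

Fix: Remove the quotes around the column name (or use double quotes for an identifier)

Corrected query:
SELECT id, title, author FROM books WHERE author = 'Tolkien'

Result:
id | title          | author 
---+----------------+--------
3  | The Two Towers | Tolkien
4  | The Two Towers | Tolkien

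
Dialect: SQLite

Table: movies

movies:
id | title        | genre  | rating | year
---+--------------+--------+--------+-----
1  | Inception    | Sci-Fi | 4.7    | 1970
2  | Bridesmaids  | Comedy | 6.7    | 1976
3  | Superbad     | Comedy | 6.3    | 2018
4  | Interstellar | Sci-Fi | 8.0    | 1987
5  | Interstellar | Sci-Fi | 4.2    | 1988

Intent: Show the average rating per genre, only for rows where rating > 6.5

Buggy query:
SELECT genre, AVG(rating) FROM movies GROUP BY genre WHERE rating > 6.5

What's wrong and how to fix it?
Bug: Row-level WHERE must come before GROUP BY in the clause order

Fix: Move the WHERE clause before GROUP BY

Corrected query:
SELECT genre, AVG(rating) FROM movies WHERE rating > 6.5 GROUP BY genre

Result:
genre  | AVG(rating)
-------+------------
Comedy | 6.7        
Sci-Fi | 8          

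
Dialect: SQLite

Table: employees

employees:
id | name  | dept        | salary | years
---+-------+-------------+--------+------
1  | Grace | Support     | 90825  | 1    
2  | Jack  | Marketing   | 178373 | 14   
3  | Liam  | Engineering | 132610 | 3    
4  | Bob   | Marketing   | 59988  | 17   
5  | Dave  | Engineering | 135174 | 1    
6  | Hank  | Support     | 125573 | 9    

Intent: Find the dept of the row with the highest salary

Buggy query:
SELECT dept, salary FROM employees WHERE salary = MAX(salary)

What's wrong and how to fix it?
Bug: WHERE is evaluated per row; an aggregate over the whole table isn't defined there

Fix: Use a subquery: WHERE salary = (SELECT MAX(salary) FROM employees)

Corrected query:
SELECT dept, salary FROM employees WHERE salary = (SELECT MAX(salary) FROM employees)

Result:
dept      | salary
----------+-------
Marketing | 178373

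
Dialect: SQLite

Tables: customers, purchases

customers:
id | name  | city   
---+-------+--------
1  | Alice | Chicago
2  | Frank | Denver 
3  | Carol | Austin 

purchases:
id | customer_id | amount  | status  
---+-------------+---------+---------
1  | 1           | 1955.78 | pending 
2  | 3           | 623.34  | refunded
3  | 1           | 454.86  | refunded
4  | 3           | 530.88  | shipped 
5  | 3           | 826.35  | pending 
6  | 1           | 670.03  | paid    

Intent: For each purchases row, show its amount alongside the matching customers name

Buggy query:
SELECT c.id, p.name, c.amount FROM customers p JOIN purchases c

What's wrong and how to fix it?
Bug: Missing join condition: each purchases row is matched to all customers rows instead of just its own

Fix: Specify the join condition linking the foreign key to the parent id

Corrected query:
SELECT c.id, p.name, c.amount FROM customers p JOIN purchases c ON c.customer_id = p.id

Result:
id | name  | amount 
---+-------+--------
1  | Alice | 1955.78
2  | Carol | 623.34 
3  | Alice | 454.86 
4  | Carol | 530.88 
5  | Carol | 826.35 
6  | Alice | 670.03 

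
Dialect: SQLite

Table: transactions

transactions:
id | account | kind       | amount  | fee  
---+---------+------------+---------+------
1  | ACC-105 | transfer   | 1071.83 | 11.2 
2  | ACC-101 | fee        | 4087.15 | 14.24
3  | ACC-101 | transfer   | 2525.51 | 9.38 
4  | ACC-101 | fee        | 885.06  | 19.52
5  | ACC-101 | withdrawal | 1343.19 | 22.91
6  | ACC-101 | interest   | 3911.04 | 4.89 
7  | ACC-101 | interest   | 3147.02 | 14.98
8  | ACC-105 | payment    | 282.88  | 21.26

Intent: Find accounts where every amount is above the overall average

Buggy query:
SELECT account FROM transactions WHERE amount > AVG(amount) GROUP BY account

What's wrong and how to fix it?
Bug: AVG() is an aggregate; it can't sit directly in WHERE

Fix: Use a subquery for AVG and a HAVING MIN(...) filter so the condition holds for every row in the group

Corrected query:
SELECT account FROM transactions GROUP BY account HAVING MIN(amount) > (SELECT AVG(amount) FROM transactions)

Result:
(no rows)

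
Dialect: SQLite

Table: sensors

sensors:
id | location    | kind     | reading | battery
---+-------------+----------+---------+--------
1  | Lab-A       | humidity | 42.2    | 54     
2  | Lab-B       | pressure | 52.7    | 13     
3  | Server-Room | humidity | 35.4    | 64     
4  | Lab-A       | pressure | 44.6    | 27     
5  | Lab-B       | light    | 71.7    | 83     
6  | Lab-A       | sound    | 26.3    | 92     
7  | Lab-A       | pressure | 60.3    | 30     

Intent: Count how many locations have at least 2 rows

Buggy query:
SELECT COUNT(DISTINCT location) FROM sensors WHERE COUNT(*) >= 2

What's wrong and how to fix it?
Bug: WHERE filters individual rows, not groups, so a group-level COUNT is invalid there

Fix: Use a subquery that GROUPs and filters with HAVING, then count its rows

Corrected query:
SELECT COUNT(*) FROM (SELECT location FROM sensors GROUP BY location HAVING COUNT(*) >= 2)

Result:
COUNT(*)
--------
2       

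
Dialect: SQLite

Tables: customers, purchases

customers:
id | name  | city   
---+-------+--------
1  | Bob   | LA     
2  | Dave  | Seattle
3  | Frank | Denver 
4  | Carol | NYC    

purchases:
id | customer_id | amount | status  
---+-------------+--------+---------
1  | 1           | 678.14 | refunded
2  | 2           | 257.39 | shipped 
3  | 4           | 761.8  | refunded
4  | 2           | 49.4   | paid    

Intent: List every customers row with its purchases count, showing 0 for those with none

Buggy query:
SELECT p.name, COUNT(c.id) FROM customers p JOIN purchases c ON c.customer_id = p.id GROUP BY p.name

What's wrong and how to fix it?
Bug: An inner join excludes parents with zero children

Fix: Switch to LEFT JOIN to retain unmatched parent rows

Corrected query:
SELECT p.name, COUNT(c.id) FROM customers p LEFT JOIN purchases c ON c.customer_id = p.id GROUP BY p.name

Result:
name  | COUNT(c.id)
------+------------
Bob   | 1          
Carol | 1          
Dave  | 2          
Frank | 0          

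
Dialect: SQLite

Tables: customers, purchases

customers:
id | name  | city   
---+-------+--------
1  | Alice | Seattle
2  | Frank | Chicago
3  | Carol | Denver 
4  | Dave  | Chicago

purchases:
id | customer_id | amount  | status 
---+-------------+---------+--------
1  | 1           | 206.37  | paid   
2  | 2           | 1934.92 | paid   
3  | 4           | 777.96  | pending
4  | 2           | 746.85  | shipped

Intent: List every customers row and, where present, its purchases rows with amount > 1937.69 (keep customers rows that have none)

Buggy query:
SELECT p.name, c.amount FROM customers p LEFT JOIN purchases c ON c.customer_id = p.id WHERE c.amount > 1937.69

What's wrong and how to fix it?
Bug: Filtering c.amount in WHERE discards the NULL rows produced by LEFT JOIN, turning it into an inner join

Fix: Move the right-table condition into the ON clause so unmatched parents are kept

Corrected query:
SELECT p.name, c.amount FROM customers p LEFT JOIN purchases c ON c.customer_id = p.id AND c.amount > 1937.69

Result:
name  | amount
------+-------
Alice | NULL  
Frank | NULL  
Carol | NULL  
Dave  | NULL  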